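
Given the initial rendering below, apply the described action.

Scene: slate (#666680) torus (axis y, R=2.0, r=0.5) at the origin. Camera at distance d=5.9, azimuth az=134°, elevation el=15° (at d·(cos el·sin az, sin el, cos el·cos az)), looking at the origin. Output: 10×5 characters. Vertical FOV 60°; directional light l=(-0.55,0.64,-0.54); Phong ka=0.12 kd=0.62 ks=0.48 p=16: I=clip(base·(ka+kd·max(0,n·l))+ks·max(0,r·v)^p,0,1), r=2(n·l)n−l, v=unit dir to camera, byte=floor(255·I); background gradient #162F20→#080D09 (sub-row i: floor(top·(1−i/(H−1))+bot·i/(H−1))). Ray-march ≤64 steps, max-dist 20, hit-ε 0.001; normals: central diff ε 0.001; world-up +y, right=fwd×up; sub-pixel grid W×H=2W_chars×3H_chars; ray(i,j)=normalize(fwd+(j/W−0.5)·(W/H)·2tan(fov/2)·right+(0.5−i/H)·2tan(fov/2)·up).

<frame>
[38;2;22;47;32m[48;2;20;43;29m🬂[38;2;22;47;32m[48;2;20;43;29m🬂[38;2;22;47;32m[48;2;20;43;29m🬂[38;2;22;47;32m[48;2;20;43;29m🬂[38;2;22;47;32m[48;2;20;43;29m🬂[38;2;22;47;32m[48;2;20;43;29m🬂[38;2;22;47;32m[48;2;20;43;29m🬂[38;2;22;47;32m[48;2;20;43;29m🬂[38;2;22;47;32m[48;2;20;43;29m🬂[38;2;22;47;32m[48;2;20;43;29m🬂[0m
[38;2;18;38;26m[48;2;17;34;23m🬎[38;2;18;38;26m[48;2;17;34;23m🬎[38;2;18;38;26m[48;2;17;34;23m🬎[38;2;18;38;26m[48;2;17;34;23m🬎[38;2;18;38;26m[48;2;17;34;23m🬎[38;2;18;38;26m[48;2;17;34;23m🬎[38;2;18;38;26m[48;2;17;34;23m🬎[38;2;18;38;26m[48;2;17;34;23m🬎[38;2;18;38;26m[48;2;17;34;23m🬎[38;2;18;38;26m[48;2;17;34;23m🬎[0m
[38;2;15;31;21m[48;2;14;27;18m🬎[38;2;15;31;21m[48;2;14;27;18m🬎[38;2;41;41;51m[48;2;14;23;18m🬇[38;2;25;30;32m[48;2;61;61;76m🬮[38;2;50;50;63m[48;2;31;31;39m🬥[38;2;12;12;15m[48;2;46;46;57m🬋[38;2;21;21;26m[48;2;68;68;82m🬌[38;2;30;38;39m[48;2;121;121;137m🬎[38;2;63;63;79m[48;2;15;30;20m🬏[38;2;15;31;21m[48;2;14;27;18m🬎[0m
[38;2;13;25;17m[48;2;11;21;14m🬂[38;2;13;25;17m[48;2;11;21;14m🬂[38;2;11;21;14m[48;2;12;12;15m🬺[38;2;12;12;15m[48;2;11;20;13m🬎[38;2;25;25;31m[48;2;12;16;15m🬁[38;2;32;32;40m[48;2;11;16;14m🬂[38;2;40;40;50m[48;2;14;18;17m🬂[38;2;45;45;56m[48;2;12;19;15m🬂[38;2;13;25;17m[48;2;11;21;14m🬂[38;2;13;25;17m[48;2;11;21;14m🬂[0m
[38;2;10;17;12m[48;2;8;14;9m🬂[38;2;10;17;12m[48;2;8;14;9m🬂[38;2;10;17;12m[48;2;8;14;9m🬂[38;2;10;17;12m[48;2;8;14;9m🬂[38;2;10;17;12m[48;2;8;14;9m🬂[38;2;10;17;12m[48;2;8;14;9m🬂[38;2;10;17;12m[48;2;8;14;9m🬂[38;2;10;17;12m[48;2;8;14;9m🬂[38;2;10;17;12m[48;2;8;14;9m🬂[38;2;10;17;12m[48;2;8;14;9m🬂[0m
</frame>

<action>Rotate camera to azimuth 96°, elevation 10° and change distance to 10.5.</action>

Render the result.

<frame>
[38;2;22;47;32m[48;2;20;43;29m🬂[38;2;22;47;32m[48;2;20;43;29m🬂[38;2;22;47;32m[48;2;20;43;29m🬂[38;2;22;47;32m[48;2;20;43;29m🬂[38;2;22;47;32m[48;2;20;43;29m🬂[38;2;22;47;32m[48;2;20;43;29m🬂[38;2;22;47;32m[48;2;20;43;29m🬂[38;2;22;47;32m[48;2;20;43;29m🬂[38;2;22;47;32m[48;2;20;43;29m🬂[38;2;22;47;32m[48;2;20;43;29m🬂[0m
[38;2;18;38;26m[48;2;17;34;23m🬎[38;2;18;38;26m[48;2;17;34;23m🬎[38;2;18;38;26m[48;2;17;34;23m🬎[38;2;18;38;26m[48;2;17;34;23m🬎[38;2;18;38;26m[48;2;17;34;23m🬎[38;2;18;38;26m[48;2;17;34;23m🬎[38;2;18;38;26m[48;2;17;34;23m🬎[38;2;18;38;26m[48;2;17;34;23m🬎[38;2;18;38;26m[48;2;17;34;23m🬎[38;2;18;38;26m[48;2;17;34;23m🬎[0m
[38;2;15;31;21m[48;2;14;27;18m🬎[38;2;15;31;21m[48;2;14;27;18m🬎[38;2;15;31;21m[48;2;14;27;18m🬎[38;2;15;30;20m[48;2;12;12;15m🬝[38;2;67;67;83m[48;2;17;23;22m🬃[38;2;16;32;22m[48;2;12;12;15m🬂[38;2;15;31;21m[48;2;14;14;17m🬊[38;2;15;31;21m[48;2;14;27;18m🬎[38;2;15;31;21m[48;2;14;27;18m🬎[38;2;15;31;21m[48;2;14;27;18m🬎[0m
[38;2;13;25;17m[48;2;11;21;14m🬂[38;2;13;25;17m[48;2;11;21;14m🬂[38;2;13;25;17m[48;2;11;21;14m🬂[38;2;13;25;17m[48;2;11;21;14m🬂[38;2;13;25;17m[48;2;11;21;14m🬂[38;2;13;25;17m[48;2;11;21;14m🬂[38;2;13;25;17m[48;2;11;21;14m🬂[38;2;13;25;17m[48;2;11;21;14m🬂[38;2;13;25;17m[48;2;11;21;14m🬂[38;2;13;25;17m[48;2;11;21;14m🬂[0m
[38;2;10;17;12m[48;2;8;14;9m🬂[38;2;10;17;12m[48;2;8;14;9m🬂[38;2;10;17;12m[48;2;8;14;9m🬂[38;2;10;17;12m[48;2;8;14;9m🬂[38;2;10;17;12m[48;2;8;14;9m🬂[38;2;10;17;12m[48;2;8;14;9m🬂[38;2;10;17;12m[48;2;8;14;9m🬂[38;2;10;17;12m[48;2;8;14;9m🬂[38;2;10;17;12m[48;2;8;14;9m🬂[38;2;10;17;12m[48;2;8;14;9m🬂[0m
</frame>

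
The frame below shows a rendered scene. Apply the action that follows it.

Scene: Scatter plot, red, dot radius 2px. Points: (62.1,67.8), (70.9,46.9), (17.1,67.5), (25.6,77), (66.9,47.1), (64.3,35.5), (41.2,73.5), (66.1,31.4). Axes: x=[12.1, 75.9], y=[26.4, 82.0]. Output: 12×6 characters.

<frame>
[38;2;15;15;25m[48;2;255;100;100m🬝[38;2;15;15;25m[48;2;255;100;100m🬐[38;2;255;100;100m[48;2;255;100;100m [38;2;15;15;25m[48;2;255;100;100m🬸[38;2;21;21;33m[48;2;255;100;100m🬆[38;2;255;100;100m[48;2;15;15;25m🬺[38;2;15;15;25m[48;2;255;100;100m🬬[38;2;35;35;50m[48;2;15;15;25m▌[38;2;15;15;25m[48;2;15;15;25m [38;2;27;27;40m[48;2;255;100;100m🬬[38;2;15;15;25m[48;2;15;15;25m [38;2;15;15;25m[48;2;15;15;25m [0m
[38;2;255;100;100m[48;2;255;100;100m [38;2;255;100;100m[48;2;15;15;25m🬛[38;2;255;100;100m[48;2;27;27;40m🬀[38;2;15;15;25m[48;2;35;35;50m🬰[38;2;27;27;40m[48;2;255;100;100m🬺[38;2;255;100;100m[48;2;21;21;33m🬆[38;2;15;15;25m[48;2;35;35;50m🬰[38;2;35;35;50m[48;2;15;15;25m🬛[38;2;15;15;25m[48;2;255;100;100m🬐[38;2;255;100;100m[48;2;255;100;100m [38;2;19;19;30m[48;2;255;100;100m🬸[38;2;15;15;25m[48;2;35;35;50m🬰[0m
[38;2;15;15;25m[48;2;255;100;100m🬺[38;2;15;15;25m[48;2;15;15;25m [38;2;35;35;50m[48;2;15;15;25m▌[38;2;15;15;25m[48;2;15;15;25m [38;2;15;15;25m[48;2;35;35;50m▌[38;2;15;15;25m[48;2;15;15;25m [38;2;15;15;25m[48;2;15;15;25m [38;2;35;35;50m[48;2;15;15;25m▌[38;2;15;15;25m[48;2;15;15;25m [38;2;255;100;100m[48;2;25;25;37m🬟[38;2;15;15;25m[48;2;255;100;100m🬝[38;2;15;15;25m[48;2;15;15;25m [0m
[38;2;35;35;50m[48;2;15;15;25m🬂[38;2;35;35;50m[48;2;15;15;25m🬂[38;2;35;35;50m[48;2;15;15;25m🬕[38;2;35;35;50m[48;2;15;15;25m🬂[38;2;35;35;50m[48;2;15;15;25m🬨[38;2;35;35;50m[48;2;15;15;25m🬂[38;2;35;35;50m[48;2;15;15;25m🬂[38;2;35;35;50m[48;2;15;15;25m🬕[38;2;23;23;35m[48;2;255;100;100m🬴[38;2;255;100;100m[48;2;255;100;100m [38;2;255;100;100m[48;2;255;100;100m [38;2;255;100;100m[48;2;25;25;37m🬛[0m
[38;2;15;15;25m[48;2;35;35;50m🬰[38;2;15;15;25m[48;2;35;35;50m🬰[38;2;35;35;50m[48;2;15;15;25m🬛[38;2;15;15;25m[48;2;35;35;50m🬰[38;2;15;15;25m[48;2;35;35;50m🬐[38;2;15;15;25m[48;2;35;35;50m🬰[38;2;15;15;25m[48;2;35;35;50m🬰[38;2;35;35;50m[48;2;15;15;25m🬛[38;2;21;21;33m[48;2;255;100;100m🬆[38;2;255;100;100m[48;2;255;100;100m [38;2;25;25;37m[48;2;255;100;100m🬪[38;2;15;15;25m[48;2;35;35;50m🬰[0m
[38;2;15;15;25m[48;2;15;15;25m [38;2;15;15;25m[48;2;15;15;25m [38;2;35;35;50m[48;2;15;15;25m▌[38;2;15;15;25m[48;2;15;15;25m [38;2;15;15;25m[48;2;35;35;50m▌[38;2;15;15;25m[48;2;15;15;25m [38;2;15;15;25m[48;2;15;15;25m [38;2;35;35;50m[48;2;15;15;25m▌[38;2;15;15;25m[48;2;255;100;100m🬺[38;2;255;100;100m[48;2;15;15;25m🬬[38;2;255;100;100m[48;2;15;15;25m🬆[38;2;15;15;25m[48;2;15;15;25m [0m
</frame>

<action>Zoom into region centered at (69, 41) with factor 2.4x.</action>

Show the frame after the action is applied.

<frame>
[38;2;15;15;25m[48;2;15;15;25m [38;2;15;15;25m[48;2;15;15;25m [38;2;35;35;50m[48;2;15;15;25m▌[38;2;15;15;25m[48;2;15;15;25m [38;2;23;23;35m[48;2;255;100;100m🬝[38;2;15;15;25m[48;2;15;15;25m [38;2;15;15;25m[48;2;255;100;100m🬝[38;2;35;35;50m[48;2;15;15;25m▌[38;2;15;15;25m[48;2;15;15;25m [38;2;15;15;25m[48;2;35;35;50m▌[38;2;15;15;25m[48;2;15;15;25m [38;2;15;15;25m[48;2;15;15;25m [0m
[38;2;15;15;25m[48;2;35;35;50m🬰[38;2;15;15;25m[48;2;35;35;50m🬰[38;2;35;35;50m[48;2;15;15;25m🬛[38;2;19;19;30m[48;2;255;100;100m🬴[38;2;255;100;100m[48;2;255;100;100m [38;2;255;100;100m[48;2;15;15;25m🬛[38;2;255;100;100m[48;2;255;100;100m [38;2;255;100;100m[48;2;15;15;25m🬛[38;2;15;15;25m[48;2;35;35;50m🬰[38;2;15;15;25m[48;2;35;35;50m🬐[38;2;15;15;25m[48;2;35;35;50m🬰[38;2;15;15;25m[48;2;35;35;50m🬰[0m
[38;2;15;15;25m[48;2;15;15;25m [38;2;15;15;25m[48;2;15;15;25m [38;2;35;35;50m[48;2;15;15;25m▌[38;2;15;15;25m[48;2;15;15;25m [38;2;23;23;35m[48;2;255;100;100m🬺[38;2;15;15;25m[48;2;15;15;25m [38;2;15;15;25m[48;2;255;100;100m🬺[38;2;35;35;50m[48;2;15;15;25m▌[38;2;15;15;25m[48;2;15;15;25m [38;2;15;15;25m[48;2;35;35;50m▌[38;2;15;15;25m[48;2;15;15;25m [38;2;15;15;25m[48;2;15;15;25m [0m
[38;2;35;35;50m[48;2;15;15;25m🬂[38;2;35;35;50m[48;2;15;15;25m🬂[38;2;35;35;50m[48;2;15;15;25m🬕[38;2;28;28;41m[48;2;255;100;100m🬆[38;2;31;31;45m[48;2;255;100;100m🬬[38;2;35;35;50m[48;2;15;15;25m🬂[38;2;35;35;50m[48;2;15;15;25m🬂[38;2;35;35;50m[48;2;15;15;25m🬕[38;2;35;35;50m[48;2;15;15;25m🬂[38;2;35;35;50m[48;2;15;15;25m🬨[38;2;35;35;50m[48;2;15;15;25m🬂[38;2;35;35;50m[48;2;15;15;25m🬂[0m
[38;2;15;15;25m[48;2;35;35;50m🬰[38;2;15;15;25m[48;2;35;35;50m🬰[38;2;255;100;100m[48;2;31;31;45m🬁[38;2;255;100;100m[48;2;15;15;25m🬬[38;2;255;100;100m[48;2;35;35;50m🬴[38;2;15;15;25m[48;2;35;35;50m🬰[38;2;15;15;25m[48;2;35;35;50m🬰[38;2;35;35;50m[48;2;15;15;25m🬛[38;2;15;15;25m[48;2;35;35;50m🬰[38;2;15;15;25m[48;2;35;35;50m🬐[38;2;15;15;25m[48;2;35;35;50m🬰[38;2;15;15;25m[48;2;35;35;50m🬰[0m
[38;2;15;15;25m[48;2;15;15;25m [38;2;15;15;25m[48;2;15;15;25m [38;2;35;35;50m[48;2;15;15;25m▌[38;2;255;100;100m[48;2;15;15;25m🬊[38;2;255;100;100m[48;2;35;35;50m🬝[38;2;255;100;100m[48;2;15;15;25m🬀[38;2;15;15;25m[48;2;15;15;25m [38;2;35;35;50m[48;2;15;15;25m▌[38;2;15;15;25m[48;2;15;15;25m [38;2;15;15;25m[48;2;35;35;50m▌[38;2;15;15;25m[48;2;15;15;25m [38;2;15;15;25m[48;2;15;15;25m [0m
</frame>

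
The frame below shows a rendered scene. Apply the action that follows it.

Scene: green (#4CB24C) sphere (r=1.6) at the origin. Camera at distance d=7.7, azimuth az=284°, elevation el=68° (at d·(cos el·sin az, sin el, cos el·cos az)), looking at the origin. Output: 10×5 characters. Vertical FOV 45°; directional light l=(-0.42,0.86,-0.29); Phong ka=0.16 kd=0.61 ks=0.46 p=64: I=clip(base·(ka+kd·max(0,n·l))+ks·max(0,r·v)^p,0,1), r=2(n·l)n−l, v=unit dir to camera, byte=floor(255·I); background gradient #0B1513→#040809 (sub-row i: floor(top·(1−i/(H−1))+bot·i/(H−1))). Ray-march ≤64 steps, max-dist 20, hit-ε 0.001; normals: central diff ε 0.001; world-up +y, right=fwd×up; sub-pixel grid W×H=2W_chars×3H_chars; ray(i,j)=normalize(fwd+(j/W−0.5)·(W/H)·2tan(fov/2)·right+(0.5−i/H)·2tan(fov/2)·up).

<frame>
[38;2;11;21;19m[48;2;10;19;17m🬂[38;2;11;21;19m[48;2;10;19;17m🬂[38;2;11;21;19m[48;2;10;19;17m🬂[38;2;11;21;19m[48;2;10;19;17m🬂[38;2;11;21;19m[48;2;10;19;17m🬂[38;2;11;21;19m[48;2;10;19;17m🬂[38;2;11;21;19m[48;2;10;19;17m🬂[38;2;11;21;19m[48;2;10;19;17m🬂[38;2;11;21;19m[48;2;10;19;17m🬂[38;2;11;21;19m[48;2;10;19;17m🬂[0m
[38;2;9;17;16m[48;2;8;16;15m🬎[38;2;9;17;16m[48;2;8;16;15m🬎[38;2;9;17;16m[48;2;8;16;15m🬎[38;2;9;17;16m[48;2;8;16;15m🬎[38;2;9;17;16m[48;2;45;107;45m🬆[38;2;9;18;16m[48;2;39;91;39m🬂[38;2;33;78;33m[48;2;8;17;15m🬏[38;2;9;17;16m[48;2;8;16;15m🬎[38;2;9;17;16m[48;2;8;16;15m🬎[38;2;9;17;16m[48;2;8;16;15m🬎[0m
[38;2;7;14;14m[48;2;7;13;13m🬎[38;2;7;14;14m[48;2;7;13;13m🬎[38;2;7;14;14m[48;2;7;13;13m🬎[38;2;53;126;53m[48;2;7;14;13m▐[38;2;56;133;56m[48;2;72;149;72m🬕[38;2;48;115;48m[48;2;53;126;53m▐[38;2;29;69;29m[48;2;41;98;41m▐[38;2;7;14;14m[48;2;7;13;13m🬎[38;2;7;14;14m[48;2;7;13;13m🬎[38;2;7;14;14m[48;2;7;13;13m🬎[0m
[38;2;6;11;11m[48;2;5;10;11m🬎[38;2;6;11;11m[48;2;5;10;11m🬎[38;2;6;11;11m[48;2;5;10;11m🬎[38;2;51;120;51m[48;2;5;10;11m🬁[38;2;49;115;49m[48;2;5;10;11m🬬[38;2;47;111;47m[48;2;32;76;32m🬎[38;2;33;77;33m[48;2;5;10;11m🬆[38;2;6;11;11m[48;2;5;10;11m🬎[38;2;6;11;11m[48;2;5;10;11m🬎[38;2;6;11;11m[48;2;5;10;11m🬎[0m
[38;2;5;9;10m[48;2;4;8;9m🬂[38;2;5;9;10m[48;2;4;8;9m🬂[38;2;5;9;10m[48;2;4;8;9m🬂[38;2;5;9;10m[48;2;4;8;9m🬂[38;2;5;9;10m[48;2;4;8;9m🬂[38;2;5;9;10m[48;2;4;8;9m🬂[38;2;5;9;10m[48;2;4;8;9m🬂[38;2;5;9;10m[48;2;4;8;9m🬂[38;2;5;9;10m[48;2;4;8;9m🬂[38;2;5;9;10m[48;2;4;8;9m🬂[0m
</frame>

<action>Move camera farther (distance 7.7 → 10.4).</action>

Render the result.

<frame>
[38;2;11;21;19m[48;2;10;19;17m🬂[38;2;11;21;19m[48;2;10;19;17m🬂[38;2;11;21;19m[48;2;10;19;17m🬂[38;2;11;21;19m[48;2;10;19;17m🬂[38;2;11;21;19m[48;2;10;19;17m🬂[38;2;11;21;19m[48;2;10;19;17m🬂[38;2;11;21;19m[48;2;10;19;17m🬂[38;2;11;21;19m[48;2;10;19;17m🬂[38;2;11;21;19m[48;2;10;19;17m🬂[38;2;11;21;19m[48;2;10;19;17m🬂[0m
[38;2;9;17;16m[48;2;8;16;15m🬎[38;2;9;17;16m[48;2;8;16;15m🬎[38;2;9;17;16m[48;2;8;16;15m🬎[38;2;9;17;16m[48;2;8;16;15m🬎[38;2;8;17;15m[48;2;36;86;36m🬝[38;2;9;17;16m[48;2;31;72;31m🬎[38;2;9;17;16m[48;2;8;16;15m🬎[38;2;9;17;16m[48;2;8;16;15m🬎[38;2;9;17;16m[48;2;8;16;15m🬎[38;2;9;17;16m[48;2;8;16;15m🬎[0m
[38;2;7;14;14m[48;2;7;13;13m🬎[38;2;7;14;14m[48;2;7;13;13m🬎[38;2;7;14;14m[48;2;7;13;13m🬎[38;2;7;14;14m[48;2;7;13;13m🬎[38;2;50;118;50m[48;2;56;132;56m🬂[38;2;44;105;44m[48;2;52;123;52m▐[38;2;30;71;30m[48;2;7;14;13m▌[38;2;7;14;14m[48;2;7;13;13m🬎[38;2;7;14;14m[48;2;7;13;13m🬎[38;2;7;14;14m[48;2;7;13;13m🬎[0m
[38;2;6;11;11m[48;2;5;10;11m🬎[38;2;6;11;11m[48;2;5;10;11m🬎[38;2;6;11;11m[48;2;5;10;11m🬎[38;2;6;11;11m[48;2;5;10;11m🬎[38;2;45;106;45m[48;2;5;10;11m🬊[38;2;42;99;42m[48;2;11;25;15m🬆[38;2;24;58;24m[48;2;5;10;11m🬀[38;2;6;11;11m[48;2;5;10;11m🬎[38;2;6;11;11m[48;2;5;10;11m🬎[38;2;6;11;11m[48;2;5;10;11m🬎[0m
[38;2;5;9;10m[48;2;4;8;9m🬂[38;2;5;9;10m[48;2;4;8;9m🬂[38;2;5;9;10m[48;2;4;8;9m🬂[38;2;5;9;10m[48;2;4;8;9m🬂[38;2;5;9;10m[48;2;4;8;9m🬂[38;2;5;9;10m[48;2;4;8;9m🬂[38;2;5;9;10m[48;2;4;8;9m🬂[38;2;5;9;10m[48;2;4;8;9m🬂[38;2;5;9;10m[48;2;4;8;9m🬂[38;2;5;9;10m[48;2;4;8;9m🬂[0m
</frame>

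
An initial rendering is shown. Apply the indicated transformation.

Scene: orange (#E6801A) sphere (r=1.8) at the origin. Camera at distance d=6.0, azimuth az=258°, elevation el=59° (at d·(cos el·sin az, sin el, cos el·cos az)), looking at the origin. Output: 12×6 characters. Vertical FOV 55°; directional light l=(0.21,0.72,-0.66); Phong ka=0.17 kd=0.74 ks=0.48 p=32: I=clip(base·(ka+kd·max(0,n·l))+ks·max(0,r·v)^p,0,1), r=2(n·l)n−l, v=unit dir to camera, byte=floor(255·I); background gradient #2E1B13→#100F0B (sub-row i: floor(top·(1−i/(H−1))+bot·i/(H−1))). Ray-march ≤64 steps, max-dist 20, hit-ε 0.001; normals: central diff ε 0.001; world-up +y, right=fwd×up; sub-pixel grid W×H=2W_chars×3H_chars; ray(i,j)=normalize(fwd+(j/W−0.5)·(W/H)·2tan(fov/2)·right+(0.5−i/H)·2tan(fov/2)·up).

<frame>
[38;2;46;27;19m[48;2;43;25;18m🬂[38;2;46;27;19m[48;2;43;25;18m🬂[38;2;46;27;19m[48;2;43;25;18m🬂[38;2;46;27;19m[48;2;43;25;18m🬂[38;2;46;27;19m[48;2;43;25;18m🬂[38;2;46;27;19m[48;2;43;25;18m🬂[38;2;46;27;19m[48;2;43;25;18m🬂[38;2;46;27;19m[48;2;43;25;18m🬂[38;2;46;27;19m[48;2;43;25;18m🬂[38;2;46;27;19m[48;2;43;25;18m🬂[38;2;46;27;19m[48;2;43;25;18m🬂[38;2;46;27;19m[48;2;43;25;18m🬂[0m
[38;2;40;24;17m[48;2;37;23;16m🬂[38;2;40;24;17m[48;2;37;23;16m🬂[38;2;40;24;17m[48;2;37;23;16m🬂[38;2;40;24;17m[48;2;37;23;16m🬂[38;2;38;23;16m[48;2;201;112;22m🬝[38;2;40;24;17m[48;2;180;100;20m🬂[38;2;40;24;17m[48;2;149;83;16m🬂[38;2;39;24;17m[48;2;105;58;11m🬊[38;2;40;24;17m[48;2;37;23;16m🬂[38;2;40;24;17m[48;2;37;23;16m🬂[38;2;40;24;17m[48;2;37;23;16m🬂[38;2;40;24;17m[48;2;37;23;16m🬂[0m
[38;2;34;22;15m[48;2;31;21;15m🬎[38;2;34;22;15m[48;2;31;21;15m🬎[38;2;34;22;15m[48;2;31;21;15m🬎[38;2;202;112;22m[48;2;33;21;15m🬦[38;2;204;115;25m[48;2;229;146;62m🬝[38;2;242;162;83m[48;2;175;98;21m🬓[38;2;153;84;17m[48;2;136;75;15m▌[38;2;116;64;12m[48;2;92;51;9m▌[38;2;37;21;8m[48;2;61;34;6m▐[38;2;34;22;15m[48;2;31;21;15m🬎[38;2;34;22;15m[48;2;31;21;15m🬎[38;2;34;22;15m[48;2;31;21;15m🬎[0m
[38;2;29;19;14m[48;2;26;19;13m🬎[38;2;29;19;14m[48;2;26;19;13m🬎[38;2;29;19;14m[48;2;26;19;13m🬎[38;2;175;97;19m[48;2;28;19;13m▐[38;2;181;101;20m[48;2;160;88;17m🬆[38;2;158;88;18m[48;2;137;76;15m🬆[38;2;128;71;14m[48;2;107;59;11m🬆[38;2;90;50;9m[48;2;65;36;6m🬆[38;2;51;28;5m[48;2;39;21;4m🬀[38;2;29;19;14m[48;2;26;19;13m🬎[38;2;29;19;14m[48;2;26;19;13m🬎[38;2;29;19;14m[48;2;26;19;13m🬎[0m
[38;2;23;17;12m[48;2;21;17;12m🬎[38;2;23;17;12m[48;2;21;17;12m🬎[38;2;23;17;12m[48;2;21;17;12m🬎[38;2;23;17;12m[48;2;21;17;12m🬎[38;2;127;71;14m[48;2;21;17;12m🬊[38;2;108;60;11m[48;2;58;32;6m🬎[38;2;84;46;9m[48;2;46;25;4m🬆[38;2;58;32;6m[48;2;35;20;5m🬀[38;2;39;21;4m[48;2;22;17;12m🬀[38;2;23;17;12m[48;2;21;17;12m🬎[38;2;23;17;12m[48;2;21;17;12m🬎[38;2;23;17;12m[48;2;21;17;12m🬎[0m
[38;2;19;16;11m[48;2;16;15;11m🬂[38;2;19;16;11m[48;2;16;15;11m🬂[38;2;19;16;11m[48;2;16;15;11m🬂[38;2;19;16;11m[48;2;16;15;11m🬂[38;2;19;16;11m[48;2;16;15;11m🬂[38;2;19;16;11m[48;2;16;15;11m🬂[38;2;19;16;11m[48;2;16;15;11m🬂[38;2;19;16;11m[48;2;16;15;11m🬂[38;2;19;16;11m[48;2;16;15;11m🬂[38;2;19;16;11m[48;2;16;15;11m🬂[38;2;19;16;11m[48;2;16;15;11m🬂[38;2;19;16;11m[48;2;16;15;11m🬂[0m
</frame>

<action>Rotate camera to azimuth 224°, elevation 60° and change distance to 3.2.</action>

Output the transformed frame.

<frame>
[38;2;46;27;19m[48;2;43;25;18m🬂[38;2;44;26;18m[48;2;197;109;22m🬝[38;2;46;27;19m[48;2;193;107;21m🬀[38;2;186;103;20m[48;2;191;106;21m🬊[38;2;179;99;20m[48;2;184;102;20m🬊[38;2;171;95;19m[48;2;176;98;19m🬊[38;2;160;89;17m[48;2;166;92;18m🬊[38;2;146;81;16m[48;2;154;85;17m🬉[38;2;130;72;14m[48;2;140;78;15m🬉[38;2;103;57;11m[48;2;121;66;13m🬉[38;2;45;26;18m[48;2;92;51;10m🬊[38;2;46;27;19m[48;2;43;25;18m🬂[0m
[38;2;38;23;16m[48;2;202;112;22m🬝[38;2;200;111;22m[48;2;205;113;23m🬂[38;2;199;110;22m[48;2;202;112;22m🬨[38;2;192;106;21m[48;2;195;109;22m🬉[38;2;186;103;21m[48;2;190;106;22m🬨[38;2;176;98;19m[48;2;181;100;20m▐[38;2;167;92;18m[48;2;172;95;19m▐[38;2;155;86;17m[48;2;161;89;18m▐[38;2;142;79;15m[48;2;149;83;16m▐[38;2;125;69;13m[48;2;134;74;14m▐[38;2;100;55;10m[48;2;114;63;12m▐[38;2;43;25;13m[48;2;77;42;8m▐[0m
[38;2;207;115;23m[48;2;33;21;15m▐[38;2;206;114;23m[48;2;208;115;23m▐[38;2;203;113;23m[48;2;206;117;28m🬝[38;2;215;128;40m[48;2;250;181;95m🬕[38;2;206;122;39m[48;2;248;177;93m🬊[38;2;180;100;21m[48;2;193;112;31m🬨[38;2;173;96;19m[48;2;168;93;19m▌[38;2;163;91;18m[48;2;158;87;17m▌[38;2;145;80;16m[48;2;151;84;17m▐[38;2;129;72;14m[48;2;137;76;15m▐[38;2;108;60;12m[48;2;120;66;13m▐[38;2;70;39;7m[48;2;93;52;10m▐[0m
[38;2;206;115;23m[48;2;28;19;13m▐[38;2;207;114;23m[48;2;204;113;23m🬆[38;2;206;117;28m[48;2;201;112;23m🬁[38;2;248;179;93m[48;2;214;127;41m🬉[38;2;245;173;90m[48;2;201;119;36m🬆[38;2;190;110;29m[48;2;178;99;20m🬄[38;2;172;95;19m[48;2;167;92;18m▌[38;2;162;89;18m[48;2;156;86;17m▌[38;2;150;83;16m[48;2;144;79;16m▌[38;2;137;75;15m[48;2;128;71;14m▌[38;2;119;66;13m[48;2;107;60;12m▌[38;2;93;52;10m[48;2;72;39;7m▌[0m
[38;2;198;110;22m[48;2;22;17;12m🬉[38;2;202;112;22m[48;2;198;109;22m🬆[38;2;198;110;22m[48;2;194;107;21m🬆[38;2;192;107;22m[48;2;188;104;21m🬆[38;2;186;104;22m[48;2;181;101;20m🬄[38;2;178;98;20m[48;2;173;96;19m🬄[38;2;168;93;18m[48;2;163;90;18m▌[38;2;158;87;17m[48;2;152;84;16m▌[38;2;145;81;16m[48;2;138;77;15m▌[38;2;131;72;14m[48;2;122;68;13m▌[38;2;111;62;12m[48;2;99;54;10m▌[38;2;76;42;8m[48;2;32;20;8m🬕[0m
[38;2;19;16;11m[48;2;16;15;11m🬂[38;2;189;105;21m[48;2;16;15;11m🬊[38;2;190;105;21m[48;2;182;101;20m🬆[38;2;185;102;20m[48;2;179;99;20m🬆[38;2;178;99;20m[48;2;172;95;19m🬆[38;2;170;94;19m[48;2;164;91;18m🬆[38;2;160;89;17m[48;2;154;85;17m🬆[38;2;150;83;16m[48;2;142;79;15m🬆[38;2;135;75;14m[48;2;125;69;13m🬕[38;2;117;65;12m[48;2;103;57;11m🬕[38;2;86;47;9m[48;2;16;15;11m🬝[38;2;53;29;6m[48;2;17;15;11m🬀[0m
</frame>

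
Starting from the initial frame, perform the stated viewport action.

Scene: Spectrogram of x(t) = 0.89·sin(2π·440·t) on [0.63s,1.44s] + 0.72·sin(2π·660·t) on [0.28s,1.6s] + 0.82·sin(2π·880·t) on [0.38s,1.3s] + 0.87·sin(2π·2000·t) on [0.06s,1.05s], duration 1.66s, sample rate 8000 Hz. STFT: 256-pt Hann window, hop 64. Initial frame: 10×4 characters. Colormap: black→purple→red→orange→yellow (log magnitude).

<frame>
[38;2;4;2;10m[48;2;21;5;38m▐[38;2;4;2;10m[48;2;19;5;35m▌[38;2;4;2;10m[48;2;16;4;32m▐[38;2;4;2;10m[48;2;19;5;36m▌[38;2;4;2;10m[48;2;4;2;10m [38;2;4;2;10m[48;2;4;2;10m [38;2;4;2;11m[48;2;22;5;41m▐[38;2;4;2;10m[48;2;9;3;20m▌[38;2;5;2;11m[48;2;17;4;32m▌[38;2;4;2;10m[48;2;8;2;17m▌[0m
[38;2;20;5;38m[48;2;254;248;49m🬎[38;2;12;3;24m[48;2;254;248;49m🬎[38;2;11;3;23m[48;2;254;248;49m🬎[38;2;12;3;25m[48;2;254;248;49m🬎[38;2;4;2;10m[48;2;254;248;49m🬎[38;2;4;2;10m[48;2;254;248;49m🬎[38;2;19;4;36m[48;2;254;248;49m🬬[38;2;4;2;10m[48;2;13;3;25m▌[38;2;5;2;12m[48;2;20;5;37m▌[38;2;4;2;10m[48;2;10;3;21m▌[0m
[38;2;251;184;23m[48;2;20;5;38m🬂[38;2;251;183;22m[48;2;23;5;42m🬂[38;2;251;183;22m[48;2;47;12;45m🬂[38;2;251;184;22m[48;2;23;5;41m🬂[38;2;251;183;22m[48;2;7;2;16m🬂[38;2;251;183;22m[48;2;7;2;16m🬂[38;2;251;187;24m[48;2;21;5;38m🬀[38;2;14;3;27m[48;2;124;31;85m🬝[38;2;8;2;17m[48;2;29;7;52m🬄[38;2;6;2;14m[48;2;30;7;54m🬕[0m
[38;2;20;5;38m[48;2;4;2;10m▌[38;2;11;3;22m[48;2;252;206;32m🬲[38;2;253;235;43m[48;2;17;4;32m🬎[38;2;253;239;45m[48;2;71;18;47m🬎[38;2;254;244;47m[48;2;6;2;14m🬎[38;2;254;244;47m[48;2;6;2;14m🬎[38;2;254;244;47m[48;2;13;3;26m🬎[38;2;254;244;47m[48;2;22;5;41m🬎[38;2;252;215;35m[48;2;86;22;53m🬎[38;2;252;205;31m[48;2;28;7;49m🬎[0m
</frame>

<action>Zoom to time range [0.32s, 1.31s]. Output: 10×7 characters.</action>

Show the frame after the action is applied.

<frame>
[38;2;6;2;13m[48;2;16;4;31m▌[38;2;4;2;10m[48;2;4;2;10m [38;2;4;2;10m[48;2;4;2;10m [38;2;4;2;10m[48;2;19;5;35m▐[38;2;4;2;10m[48;2;4;2;10m [38;2;4;2;10m[48;2;4;2;10m [38;2;4;2;10m[48;2;4;2;10m [38;2;9;3;19m[48;2;20;5;38m▌[38;2;4;2;10m[48;2;4;2;10m [38;2;4;2;10m[48;2;4;2;10m [0m
[38;2;6;2;14m[48;2;17;4;32m▌[38;2;4;2;10m[48;2;4;2;10m [38;2;4;2;10m[48;2;4;2;10m [38;2;4;2;10m[48;2;20;5;37m▐[38;2;4;2;10m[48;2;4;2;10m [38;2;4;2;10m[48;2;4;2;10m [38;2;4;2;10m[48;2;4;2;10m [38;2;11;3;22m[48;2;25;6;45m▌[38;2;4;2;10m[48;2;4;2;10m [38;2;4;2;10m[48;2;4;2;10m [0m
[38;2;6;2;14m[48;2;19;5;36m▌[38;2;4;2;10m[48;2;4;2;10m [38;2;4;2;10m[48;2;4;2;10m [38;2;4;2;10m[48;2;22;5;40m▐[38;2;4;2;10m[48;2;4;2;10m [38;2;4;2;10m[48;2;4;2;10m [38;2;4;2;10m[48;2;4;2;10m [38;2;21;5;40m[48;2;45;10;78m🬕[38;2;4;2;10m[48;2;4;2;10m [38;2;4;2;10m[48;2;4;2;10m [0m
[38;2;16;4;30m[48;2;254;248;49m🬰[38;2;4;2;11m[48;2;254;248;49m🬰[38;2;4;2;11m[48;2;254;248;49m🬰[38;2;14;4;28m[48;2;254;248;49m🬰[38;2;4;2;11m[48;2;254;248;49m🬰[38;2;4;2;11m[48;2;254;248;49m🬰[38;2;4;2;11m[48;2;254;248;49m🬰[38;2;98;24;81m[48;2;253;226;40m🬰[38;2;4;2;10m[48;2;4;2;10m [38;2;4;2;10m[48;2;4;2;10m [0m
[38;2;12;3;23m[48;2;40;9;70m▌[38;2;4;2;10m[48;2;4;2;11m🬎[38;2;4;2;10m[48;2;4;2;11m🬎[38;2;4;2;10m[48;2;33;7;58m▐[38;2;4;2;10m[48;2;4;2;11m🬎[38;2;4;2;10m[48;2;4;2;11m🬎[38;2;4;2;10m[48;2;4;2;11m🬎[38;2;44;10;78m[48;2;21;5;40m🬉[38;2;4;2;10m[48;2;4;2;11m🬎[38;2;4;2;10m[48;2;4;2;11m🬎[0m
[38;2;77;19;56m[48;2;253;233;43m🬆[38;2;21;5;38m[48;2;253;235;43m🬂[38;2;21;5;38m[48;2;253;235;43m🬂[38;2;32;7;57m[48;2;253;235;43m🬂[38;2;21;5;38m[48;2;253;235;43m🬂[38;2;21;5;38m[48;2;253;235;43m🬂[38;2;21;5;38m[48;2;253;235;43m🬂[38;2;28;6;51m[48;2;253;235;43m🬂[38;2;21;5;38m[48;2;253;235;43m🬂[38;2;21;5;38m[48;2;253;235;43m🬂[0m
[38;2;34;8;61m[48;2;12;3;23m▐[38;2;12;3;23m[48;2;4;2;10m🬂[38;2;12;3;23m[48;2;4;2;10m🬂[38;2;242;195;50m[48;2;27;6;48m🬆[38;2;254;249;49m[48;2;15;4;28m🬂[38;2;254;249;49m[48;2;15;4;28m🬂[38;2;254;249;49m[48;2;15;4;28m🬂[38;2;254;249;49m[48;2;22;5;41m🬂[38;2;254;249;49m[48;2;15;4;28m🬂[38;2;254;249;49m[48;2;15;4;28m🬂[0m
</frame>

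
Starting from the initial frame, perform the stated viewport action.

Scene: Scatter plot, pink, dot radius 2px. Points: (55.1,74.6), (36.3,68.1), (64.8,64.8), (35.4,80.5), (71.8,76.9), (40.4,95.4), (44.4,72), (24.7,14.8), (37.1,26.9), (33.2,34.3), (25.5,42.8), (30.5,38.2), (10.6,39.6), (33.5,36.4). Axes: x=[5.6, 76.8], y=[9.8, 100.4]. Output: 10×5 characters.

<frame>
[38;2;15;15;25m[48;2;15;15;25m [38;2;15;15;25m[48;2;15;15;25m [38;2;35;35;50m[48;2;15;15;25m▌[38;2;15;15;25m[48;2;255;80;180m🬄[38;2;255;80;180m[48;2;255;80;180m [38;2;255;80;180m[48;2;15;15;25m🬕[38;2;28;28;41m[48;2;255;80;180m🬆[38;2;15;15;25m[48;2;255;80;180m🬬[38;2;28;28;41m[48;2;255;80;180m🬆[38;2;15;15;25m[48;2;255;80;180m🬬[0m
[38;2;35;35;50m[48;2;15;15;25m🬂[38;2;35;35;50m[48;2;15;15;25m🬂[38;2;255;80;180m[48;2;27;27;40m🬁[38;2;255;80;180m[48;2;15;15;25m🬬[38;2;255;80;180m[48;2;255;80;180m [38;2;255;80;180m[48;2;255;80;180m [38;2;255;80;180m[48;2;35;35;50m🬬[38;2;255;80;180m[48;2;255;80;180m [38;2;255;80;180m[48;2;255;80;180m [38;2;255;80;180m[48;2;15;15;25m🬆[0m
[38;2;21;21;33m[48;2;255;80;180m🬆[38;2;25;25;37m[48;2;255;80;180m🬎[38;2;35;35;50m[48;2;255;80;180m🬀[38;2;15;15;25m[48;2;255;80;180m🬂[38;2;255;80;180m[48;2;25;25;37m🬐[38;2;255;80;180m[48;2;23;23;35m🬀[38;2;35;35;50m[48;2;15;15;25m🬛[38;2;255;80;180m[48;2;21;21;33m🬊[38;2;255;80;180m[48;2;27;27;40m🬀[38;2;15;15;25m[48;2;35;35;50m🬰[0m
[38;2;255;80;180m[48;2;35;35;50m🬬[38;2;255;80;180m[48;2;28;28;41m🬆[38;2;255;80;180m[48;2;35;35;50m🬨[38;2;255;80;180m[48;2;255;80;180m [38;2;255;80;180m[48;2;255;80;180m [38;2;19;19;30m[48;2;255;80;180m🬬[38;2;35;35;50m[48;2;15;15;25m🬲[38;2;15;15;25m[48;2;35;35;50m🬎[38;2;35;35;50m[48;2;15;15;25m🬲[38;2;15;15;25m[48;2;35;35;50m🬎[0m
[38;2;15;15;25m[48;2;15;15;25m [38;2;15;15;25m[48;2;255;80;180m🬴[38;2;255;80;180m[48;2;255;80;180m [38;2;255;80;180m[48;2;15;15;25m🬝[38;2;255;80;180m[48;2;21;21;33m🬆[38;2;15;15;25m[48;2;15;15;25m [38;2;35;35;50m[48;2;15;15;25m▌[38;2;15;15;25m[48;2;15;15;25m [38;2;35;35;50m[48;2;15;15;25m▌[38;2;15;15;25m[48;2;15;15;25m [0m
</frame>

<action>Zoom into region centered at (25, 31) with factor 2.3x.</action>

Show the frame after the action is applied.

<frame>
[38;2;15;15;25m[48;2;255;80;180m🬊[38;2;15;15;25m[48;2;15;15;25m [38;2;35;35;50m[48;2;15;15;25m▌[38;2;15;15;25m[48;2;255;80;180m🬝[38;2;35;35;50m[48;2;255;80;180m🬀[38;2;15;15;25m[48;2;255;80;180m🬊[38;2;23;23;35m[48;2;255;80;180m🬬[38;2;15;15;25m[48;2;15;15;25m [38;2;35;35;50m[48;2;15;15;25m▌[38;2;15;15;25m[48;2;15;15;25m [0m
[38;2;255;80;180m[48;2;15;15;25m🬝[38;2;255;80;180m[48;2;19;19;30m🬀[38;2;35;35;50m[48;2;15;15;25m🬕[38;2;35;35;50m[48;2;15;15;25m🬂[38;2;255;80;180m[48;2;28;28;41m🬊[38;2;255;80;180m[48;2;15;15;25m🬬[38;2;255;80;180m[48;2;255;80;180m [38;2;255;80;180m[48;2;35;35;50m🬺[38;2;27;27;40m[48;2;255;80;180m🬬[38;2;35;35;50m[48;2;15;15;25m🬂[0m
[38;2;15;15;25m[48;2;35;35;50m🬰[38;2;15;15;25m[48;2;35;35;50m🬰[38;2;35;35;50m[48;2;15;15;25m🬛[38;2;15;15;25m[48;2;35;35;50m🬰[38;2;35;35;50m[48;2;15;15;25m🬛[38;2;15;15;25m[48;2;35;35;50m🬰[38;2;255;80;180m[48;2;30;30;43m🬂[38;2;255;80;180m[48;2;255;80;180m [38;2;255;80;180m[48;2;15;15;25m🬺[38;2;23;23;35m[48;2;255;80;180m🬬[0m
[38;2;15;15;25m[48;2;35;35;50m🬎[38;2;15;15;25m[48;2;35;35;50m🬎[38;2;35;35;50m[48;2;15;15;25m🬲[38;2;15;15;25m[48;2;35;35;50m🬎[38;2;28;28;41m[48;2;255;80;180m🬆[38;2;19;19;30m[48;2;255;80;180m🬬[38;2;35;35;50m[48;2;15;15;25m🬲[38;2;23;23;35m[48;2;255;80;180m🬺[38;2;255;80;180m[48;2;28;28;41m🬆[38;2;15;15;25m[48;2;35;35;50m🬎[0m
[38;2;15;15;25m[48;2;15;15;25m [38;2;15;15;25m[48;2;15;15;25m [38;2;35;35;50m[48;2;15;15;25m▌[38;2;15;15;25m[48;2;255;80;180m🬺[38;2;255;80;180m[48;2;35;35;50m🬬[38;2;255;80;180m[48;2;15;15;25m🬆[38;2;35;35;50m[48;2;15;15;25m▌[38;2;15;15;25m[48;2;15;15;25m [38;2;35;35;50m[48;2;15;15;25m▌[38;2;15;15;25m[48;2;15;15;25m [0m
</frame>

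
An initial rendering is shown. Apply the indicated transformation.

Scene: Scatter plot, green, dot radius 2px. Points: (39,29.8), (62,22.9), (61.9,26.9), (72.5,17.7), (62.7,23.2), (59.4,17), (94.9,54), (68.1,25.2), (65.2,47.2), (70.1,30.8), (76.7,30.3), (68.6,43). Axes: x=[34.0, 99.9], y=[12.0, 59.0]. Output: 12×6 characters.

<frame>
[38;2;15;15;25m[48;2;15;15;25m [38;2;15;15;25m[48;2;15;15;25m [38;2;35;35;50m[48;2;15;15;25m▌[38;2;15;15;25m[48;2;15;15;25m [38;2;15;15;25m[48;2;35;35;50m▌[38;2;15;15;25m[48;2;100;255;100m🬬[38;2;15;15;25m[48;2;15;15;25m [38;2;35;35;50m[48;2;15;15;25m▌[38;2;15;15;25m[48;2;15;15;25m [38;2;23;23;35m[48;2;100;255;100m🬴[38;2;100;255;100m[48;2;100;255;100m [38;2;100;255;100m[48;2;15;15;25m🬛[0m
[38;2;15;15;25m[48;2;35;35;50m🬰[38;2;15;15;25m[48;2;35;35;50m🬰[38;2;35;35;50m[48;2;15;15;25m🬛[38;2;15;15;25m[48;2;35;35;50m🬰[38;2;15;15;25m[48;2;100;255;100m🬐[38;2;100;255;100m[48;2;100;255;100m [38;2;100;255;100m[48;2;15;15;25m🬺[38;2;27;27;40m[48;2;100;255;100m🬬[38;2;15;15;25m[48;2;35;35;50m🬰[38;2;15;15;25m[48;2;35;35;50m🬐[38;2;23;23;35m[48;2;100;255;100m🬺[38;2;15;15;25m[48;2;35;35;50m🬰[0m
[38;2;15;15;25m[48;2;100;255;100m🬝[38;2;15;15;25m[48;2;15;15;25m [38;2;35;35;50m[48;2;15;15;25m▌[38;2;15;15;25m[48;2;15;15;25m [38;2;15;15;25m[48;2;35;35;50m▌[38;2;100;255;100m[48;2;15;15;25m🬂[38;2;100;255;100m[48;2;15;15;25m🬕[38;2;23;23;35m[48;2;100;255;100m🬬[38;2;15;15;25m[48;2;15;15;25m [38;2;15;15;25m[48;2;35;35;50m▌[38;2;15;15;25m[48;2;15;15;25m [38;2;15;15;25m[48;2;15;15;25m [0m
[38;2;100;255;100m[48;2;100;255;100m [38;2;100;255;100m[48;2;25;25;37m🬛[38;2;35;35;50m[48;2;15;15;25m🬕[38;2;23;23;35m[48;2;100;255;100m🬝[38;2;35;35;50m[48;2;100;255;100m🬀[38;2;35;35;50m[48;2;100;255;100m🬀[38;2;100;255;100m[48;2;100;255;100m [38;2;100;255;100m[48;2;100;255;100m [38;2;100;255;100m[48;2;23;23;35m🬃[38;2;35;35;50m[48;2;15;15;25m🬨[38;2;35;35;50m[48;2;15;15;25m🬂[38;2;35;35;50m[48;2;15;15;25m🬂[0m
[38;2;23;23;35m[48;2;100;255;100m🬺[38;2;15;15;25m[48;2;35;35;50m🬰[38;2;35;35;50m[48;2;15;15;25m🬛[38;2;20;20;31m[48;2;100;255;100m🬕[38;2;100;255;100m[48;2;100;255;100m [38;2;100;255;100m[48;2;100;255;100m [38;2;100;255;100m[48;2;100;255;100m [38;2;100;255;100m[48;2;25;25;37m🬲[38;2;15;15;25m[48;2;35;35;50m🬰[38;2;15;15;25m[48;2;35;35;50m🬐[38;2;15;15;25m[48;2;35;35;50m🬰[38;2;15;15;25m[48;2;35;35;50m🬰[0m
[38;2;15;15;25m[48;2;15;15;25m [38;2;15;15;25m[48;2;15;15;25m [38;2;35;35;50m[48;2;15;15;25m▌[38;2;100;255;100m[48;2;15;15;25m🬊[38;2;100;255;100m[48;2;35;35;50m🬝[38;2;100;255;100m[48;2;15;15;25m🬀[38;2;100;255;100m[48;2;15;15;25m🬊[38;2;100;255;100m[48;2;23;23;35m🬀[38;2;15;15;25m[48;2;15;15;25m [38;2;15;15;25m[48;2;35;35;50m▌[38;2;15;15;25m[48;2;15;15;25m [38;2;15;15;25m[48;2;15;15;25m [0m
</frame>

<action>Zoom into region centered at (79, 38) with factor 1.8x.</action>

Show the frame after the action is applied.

<frame>
[38;2;15;15;25m[48;2;100;255;100m🬆[38;2;100;255;100m[48;2;15;15;25m🬺[38;2;23;23;35m[48;2;100;255;100m🬬[38;2;15;15;25m[48;2;15;15;25m [38;2;15;15;25m[48;2;35;35;50m▌[38;2;15;15;25m[48;2;15;15;25m [38;2;15;15;25m[48;2;15;15;25m [38;2;35;35;50m[48;2;15;15;25m▌[38;2;15;15;25m[48;2;15;15;25m [38;2;15;15;25m[48;2;35;35;50m▌[38;2;15;15;25m[48;2;15;15;25m [38;2;15;15;25m[48;2;15;15;25m [0m
[38;2;23;23;35m[48;2;100;255;100m🬺[38;2;100;255;100m[48;2;100;255;100m [38;2;100;255;100m[48;2;15;15;25m🬺[38;2;23;23;35m[48;2;100;255;100m🬬[38;2;15;15;25m[48;2;35;35;50m🬐[38;2;15;15;25m[48;2;35;35;50m🬰[38;2;15;15;25m[48;2;35;35;50m🬰[38;2;35;35;50m[48;2;15;15;25m🬛[38;2;15;15;25m[48;2;35;35;50m🬰[38;2;15;15;25m[48;2;35;35;50m🬐[38;2;15;15;25m[48;2;35;35;50m🬰[38;2;15;15;25m[48;2;35;35;50m🬰[0m
[38;2;15;15;25m[48;2;15;15;25m [38;2;15;15;25m[48;2;100;255;100m🬺[38;2;100;255;100m[48;2;21;21;33m🬆[38;2;15;15;25m[48;2;15;15;25m [38;2;15;15;25m[48;2;35;35;50m▌[38;2;15;15;25m[48;2;15;15;25m [38;2;15;15;25m[48;2;15;15;25m [38;2;35;35;50m[48;2;15;15;25m▌[38;2;15;15;25m[48;2;15;15;25m [38;2;15;15;25m[48;2;35;35;50m▌[38;2;15;15;25m[48;2;15;15;25m [38;2;15;15;25m[48;2;15;15;25m [0m
[38;2;35;35;50m[48;2;15;15;25m🬂[38;2;35;35;50m[48;2;15;15;25m🬂[38;2;31;31;45m[48;2;100;255;100m🬝[38;2;35;35;50m[48;2;15;15;25m🬂[38;2;35;35;50m[48;2;15;15;25m🬨[38;2;23;23;35m[48;2;100;255;100m🬬[38;2;35;35;50m[48;2;15;15;25m🬂[38;2;35;35;50m[48;2;15;15;25m🬕[38;2;35;35;50m[48;2;15;15;25m🬂[38;2;35;35;50m[48;2;15;15;25m🬨[38;2;35;35;50m[48;2;15;15;25m🬂[38;2;35;35;50m[48;2;15;15;25m🬂[0m
[38;2;21;21;33m[48;2;100;255;100m🬊[38;2;19;19;30m[48;2;100;255;100m🬴[38;2;100;255;100m[48;2;100;255;100m [38;2;100;255;100m[48;2;15;15;25m🬛[38;2;15;15;25m[48;2;100;255;100m🬐[38;2;100;255;100m[48;2;100;255;100m [38;2;19;19;30m[48;2;100;255;100m🬸[38;2;35;35;50m[48;2;15;15;25m🬛[38;2;15;15;25m[48;2;35;35;50m🬰[38;2;15;15;25m[48;2;35;35;50m🬐[38;2;15;15;25m[48;2;35;35;50m🬰[38;2;15;15;25m[48;2;35;35;50m🬰[0m
[38;2;100;255;100m[48;2;15;15;25m🬝[38;2;100;255;100m[48;2;15;15;25m🬬[38;2;100;255;100m[48;2;100;255;100m [38;2;15;15;25m[48;2;100;255;100m🬸[38;2;15;15;25m[48;2;35;35;50m▌[38;2;100;255;100m[48;2;15;15;25m🬀[38;2;15;15;25m[48;2;15;15;25m [38;2;35;35;50m[48;2;15;15;25m▌[38;2;15;15;25m[48;2;15;15;25m [38;2;15;15;25m[48;2;35;35;50m▌[38;2;15;15;25m[48;2;15;15;25m [38;2;15;15;25m[48;2;15;15;25m [0m
</frame>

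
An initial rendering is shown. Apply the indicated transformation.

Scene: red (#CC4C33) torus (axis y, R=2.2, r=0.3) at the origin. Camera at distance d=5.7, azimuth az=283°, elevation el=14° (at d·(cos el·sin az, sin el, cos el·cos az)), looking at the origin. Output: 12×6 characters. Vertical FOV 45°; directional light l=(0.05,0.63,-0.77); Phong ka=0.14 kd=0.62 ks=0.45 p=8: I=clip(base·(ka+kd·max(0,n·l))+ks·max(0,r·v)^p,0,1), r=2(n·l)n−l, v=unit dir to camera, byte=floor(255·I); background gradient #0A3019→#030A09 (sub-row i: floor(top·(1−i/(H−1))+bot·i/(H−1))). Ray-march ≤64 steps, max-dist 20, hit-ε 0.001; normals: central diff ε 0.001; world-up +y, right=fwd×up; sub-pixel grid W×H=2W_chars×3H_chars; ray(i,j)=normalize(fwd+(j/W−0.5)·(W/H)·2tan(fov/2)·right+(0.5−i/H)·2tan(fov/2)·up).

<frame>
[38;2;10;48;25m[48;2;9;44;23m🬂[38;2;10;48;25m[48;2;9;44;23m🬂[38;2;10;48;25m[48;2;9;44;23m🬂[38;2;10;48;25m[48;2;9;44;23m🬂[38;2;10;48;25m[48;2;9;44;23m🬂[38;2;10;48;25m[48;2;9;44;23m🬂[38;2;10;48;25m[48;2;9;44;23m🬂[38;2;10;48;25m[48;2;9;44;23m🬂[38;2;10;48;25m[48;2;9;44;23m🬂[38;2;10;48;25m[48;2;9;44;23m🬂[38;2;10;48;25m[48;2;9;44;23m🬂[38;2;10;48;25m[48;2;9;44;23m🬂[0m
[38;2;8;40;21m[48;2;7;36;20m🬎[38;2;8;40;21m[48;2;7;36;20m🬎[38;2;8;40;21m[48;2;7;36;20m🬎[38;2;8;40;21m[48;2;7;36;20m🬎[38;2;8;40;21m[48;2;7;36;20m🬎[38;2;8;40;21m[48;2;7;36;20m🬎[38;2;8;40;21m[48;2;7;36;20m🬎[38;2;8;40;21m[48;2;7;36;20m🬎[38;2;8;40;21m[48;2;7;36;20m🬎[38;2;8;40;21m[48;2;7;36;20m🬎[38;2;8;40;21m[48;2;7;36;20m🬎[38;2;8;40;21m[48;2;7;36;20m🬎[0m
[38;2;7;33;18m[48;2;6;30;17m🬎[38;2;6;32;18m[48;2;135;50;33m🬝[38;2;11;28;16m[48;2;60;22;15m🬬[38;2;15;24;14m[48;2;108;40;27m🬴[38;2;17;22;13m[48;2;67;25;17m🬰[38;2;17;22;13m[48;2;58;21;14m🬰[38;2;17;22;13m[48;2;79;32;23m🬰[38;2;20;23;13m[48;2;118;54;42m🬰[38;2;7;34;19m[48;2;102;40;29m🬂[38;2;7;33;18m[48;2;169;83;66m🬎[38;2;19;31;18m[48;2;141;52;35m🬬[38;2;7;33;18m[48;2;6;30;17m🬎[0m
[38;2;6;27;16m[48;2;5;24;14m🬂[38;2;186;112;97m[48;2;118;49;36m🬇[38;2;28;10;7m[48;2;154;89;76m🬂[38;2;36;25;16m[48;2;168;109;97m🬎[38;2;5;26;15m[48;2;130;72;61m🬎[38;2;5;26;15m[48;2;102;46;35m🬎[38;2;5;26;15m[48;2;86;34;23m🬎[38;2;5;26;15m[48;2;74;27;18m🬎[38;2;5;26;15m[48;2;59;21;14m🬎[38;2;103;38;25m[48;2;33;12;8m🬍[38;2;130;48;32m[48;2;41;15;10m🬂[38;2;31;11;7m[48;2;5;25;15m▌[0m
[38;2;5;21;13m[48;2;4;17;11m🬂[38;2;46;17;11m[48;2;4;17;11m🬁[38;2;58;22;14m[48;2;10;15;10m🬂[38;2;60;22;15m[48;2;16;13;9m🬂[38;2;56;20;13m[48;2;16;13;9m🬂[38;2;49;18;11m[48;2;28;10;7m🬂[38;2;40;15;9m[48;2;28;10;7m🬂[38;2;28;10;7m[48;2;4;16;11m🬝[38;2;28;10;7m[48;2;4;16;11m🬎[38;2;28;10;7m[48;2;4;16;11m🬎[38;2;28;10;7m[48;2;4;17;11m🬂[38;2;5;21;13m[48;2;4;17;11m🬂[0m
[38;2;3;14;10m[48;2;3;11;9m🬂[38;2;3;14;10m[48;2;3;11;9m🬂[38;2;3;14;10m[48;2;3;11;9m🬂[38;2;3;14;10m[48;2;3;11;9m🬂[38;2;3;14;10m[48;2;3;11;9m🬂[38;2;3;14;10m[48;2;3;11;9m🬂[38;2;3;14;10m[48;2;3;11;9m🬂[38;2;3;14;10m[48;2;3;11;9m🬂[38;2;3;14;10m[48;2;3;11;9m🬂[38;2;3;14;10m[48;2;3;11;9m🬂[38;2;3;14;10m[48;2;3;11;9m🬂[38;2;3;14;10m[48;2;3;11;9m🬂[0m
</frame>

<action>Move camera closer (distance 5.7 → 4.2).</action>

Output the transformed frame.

<frame>
[38;2;10;48;25m[48;2;9;44;23m🬂[38;2;10;48;25m[48;2;9;44;23m🬂[38;2;10;48;25m[48;2;9;44;23m🬂[38;2;10;48;25m[48;2;9;44;23m🬂[38;2;10;48;25m[48;2;9;44;23m🬂[38;2;10;48;25m[48;2;9;44;23m🬂[38;2;10;48;25m[48;2;9;44;23m🬂[38;2;10;48;25m[48;2;9;44;23m🬂[38;2;10;48;25m[48;2;9;44;23m🬂[38;2;10;48;25m[48;2;9;44;23m🬂[38;2;10;48;25m[48;2;9;44;23m🬂[38;2;10;48;25m[48;2;9;44;23m🬂[0m
[38;2;8;40;21m[48;2;7;36;20m🬎[38;2;8;40;21m[48;2;7;36;20m🬎[38;2;8;40;21m[48;2;7;36;20m🬎[38;2;8;40;21m[48;2;7;36;20m🬎[38;2;8;40;21m[48;2;7;36;20m🬎[38;2;8;40;21m[48;2;7;36;20m🬎[38;2;8;40;21m[48;2;7;36;20m🬎[38;2;8;40;21m[48;2;7;36;20m🬎[38;2;8;40;21m[48;2;7;36;20m🬎[38;2;8;40;21m[48;2;7;36;20m🬎[38;2;8;40;21m[48;2;7;36;20m🬎[38;2;8;40;21m[48;2;7;36;20m🬎[0m
[38;2;12;29;16m[48;2;76;30;21m🬬[38;2;17;22;13m[48;2;100;38;26m🬰[38;2;7;34;19m[48;2;32;11;8m🬂[38;2;7;34;19m[48;2;28;10;7m🬂[38;2;7;34;19m[48;2;28;10;7m🬂[38;2;7;34;19m[48;2;28;10;7m🬂[38;2;7;34;19m[48;2;31;11;7m🬂[38;2;17;22;13m[48;2;67;26;18m🬰[38;2;21;23;14m[48;2;150;88;76m🬰[38;2;46;33;21m[48;2;193;115;99m🬰[38;2;7;34;19m[48;2;143;61;45m🬂[38;2;7;33;18m[48;2;131;50;34m🬊[0m
[38;2;47;23;15m[48;2;167;97;83m🬎[38;2;22;13;9m[48;2;123;54;41m🬎[38;2;11;21;13m[48;2;105;39;26m🬎[38;2;6;27;16m[48;2;5;24;14m🬂[38;2;6;27;16m[48;2;5;24;14m🬂[38;2;6;27;16m[48;2;5;24;14m🬂[38;2;6;27;16m[48;2;5;24;14m🬂[38;2;6;27;16m[48;2;5;24;14m🬂[38;2;6;27;16m[48;2;5;24;14m🬂[38;2;5;25;15m[48;2;121;45;30m🬝[38;2;17;21;13m[48;2;102;38;25m🬌[38;2;114;42;28m[48;2;16;17;11m🬰[0m
[38;2;205;142;129m[48;2;94;47;37m🬂[38;2;202;139;126m[48;2;103;55;46m🬂[38;2;150;91;80m[48;2;69;28;20m🬎[38;2;125;67;56m[48;2;66;26;18m🬎[38;2;106;49;37m[48;2;62;23;15m🬎[38;2;95;38;27m[48;2;58;21;14m🬎[38;2;92;35;24m[48;2;60;22;15m🬆[38;2;88;32;22m[48;2;54;20;13m🬆[38;2;82;30;20m[48;2;47;17;11m🬆[38;2;74;27;18m[48;2;37;13;9m🬆[38;2;71;26;17m[48;2;35;12;8m🬂[38;2;56;20;14m[48;2;29;10;7m🬂[0m
[38;2;36;13;8m[48;2;3;10;9m🬊[38;2;36;13;9m[48;2;3;10;9m🬎[38;2;45;16;11m[48;2;28;10;7m🬂[38;2;43;16;10m[48;2;28;10;7m🬂[38;2;40;14;10m[48;2;28;10;7m🬂[38;2;36;13;8m[48;2;28;10;7m🬂[38;2;32;12;8m[48;2;28;10;7m🬀[38;2;28;10;7m[48;2;28;10;7m [38;2;28;10;7m[48;2;28;10;7m [38;2;28;10;7m[48;2;28;10;7m [38;2;28;10;7m[48;2;3;10;9m🬝[38;2;28;10;7m[48;2;3;10;9m🬎[0m
</frame>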